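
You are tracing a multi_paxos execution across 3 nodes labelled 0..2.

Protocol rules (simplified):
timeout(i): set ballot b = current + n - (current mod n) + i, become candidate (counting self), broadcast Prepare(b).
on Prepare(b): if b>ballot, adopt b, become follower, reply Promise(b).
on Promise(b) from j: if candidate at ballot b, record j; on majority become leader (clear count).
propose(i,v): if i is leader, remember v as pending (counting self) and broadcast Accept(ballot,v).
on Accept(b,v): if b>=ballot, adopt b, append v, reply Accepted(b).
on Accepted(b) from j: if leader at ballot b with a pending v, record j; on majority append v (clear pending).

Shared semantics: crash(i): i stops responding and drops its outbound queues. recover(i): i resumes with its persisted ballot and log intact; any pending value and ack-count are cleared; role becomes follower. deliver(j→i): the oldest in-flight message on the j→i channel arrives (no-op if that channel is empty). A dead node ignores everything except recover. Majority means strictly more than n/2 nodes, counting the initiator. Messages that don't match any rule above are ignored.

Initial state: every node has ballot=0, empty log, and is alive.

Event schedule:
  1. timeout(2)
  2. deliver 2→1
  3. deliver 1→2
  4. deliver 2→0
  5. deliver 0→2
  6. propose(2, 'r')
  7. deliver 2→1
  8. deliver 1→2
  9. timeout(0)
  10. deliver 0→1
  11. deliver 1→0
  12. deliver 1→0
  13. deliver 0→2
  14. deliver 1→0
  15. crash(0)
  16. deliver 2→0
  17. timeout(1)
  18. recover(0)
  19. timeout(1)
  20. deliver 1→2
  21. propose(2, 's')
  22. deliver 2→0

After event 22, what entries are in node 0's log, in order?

[1] timeout(2) → N2(cand b5 [-])
[2] deliver 2→1 → N1(foll b5 [-])
[3] deliver 1→2 → N2(lead b5 [-])
[4] deliver 2→0 → N0(foll b5 [-])
[5] deliver 0→2 → ∅
[6] propose(2,'r') → ∅
[7] deliver 2→1 → N1(foll b5 [r])
[8] deliver 1→2 → N2(lead b5 [r])
[9] timeout(0) → N0(cand b6 [-])
[10] deliver 0→1 → N1(foll b6 [r])
[11] deliver 1→0 → N0(lead b6 [-])
[12] deliver 1→0 → ∅
[13] deliver 0→2 → N2(foll b6 [r])
[14] deliver 1→0 → ∅
[15] crash(0) → N0(✗lead b6 [-])
[16] deliver 2→0 → ∅
[17] timeout(1) → N1(cand b10 [r])
[18] recover(0) → N0(foll b6 [-])
[19] timeout(1) → N1(cand b13 [r])
[20] deliver 1→2 → N2(foll b10 [r])
[21] propose(2,'s') → ∅
[22] deliver 2→0 → ∅

empty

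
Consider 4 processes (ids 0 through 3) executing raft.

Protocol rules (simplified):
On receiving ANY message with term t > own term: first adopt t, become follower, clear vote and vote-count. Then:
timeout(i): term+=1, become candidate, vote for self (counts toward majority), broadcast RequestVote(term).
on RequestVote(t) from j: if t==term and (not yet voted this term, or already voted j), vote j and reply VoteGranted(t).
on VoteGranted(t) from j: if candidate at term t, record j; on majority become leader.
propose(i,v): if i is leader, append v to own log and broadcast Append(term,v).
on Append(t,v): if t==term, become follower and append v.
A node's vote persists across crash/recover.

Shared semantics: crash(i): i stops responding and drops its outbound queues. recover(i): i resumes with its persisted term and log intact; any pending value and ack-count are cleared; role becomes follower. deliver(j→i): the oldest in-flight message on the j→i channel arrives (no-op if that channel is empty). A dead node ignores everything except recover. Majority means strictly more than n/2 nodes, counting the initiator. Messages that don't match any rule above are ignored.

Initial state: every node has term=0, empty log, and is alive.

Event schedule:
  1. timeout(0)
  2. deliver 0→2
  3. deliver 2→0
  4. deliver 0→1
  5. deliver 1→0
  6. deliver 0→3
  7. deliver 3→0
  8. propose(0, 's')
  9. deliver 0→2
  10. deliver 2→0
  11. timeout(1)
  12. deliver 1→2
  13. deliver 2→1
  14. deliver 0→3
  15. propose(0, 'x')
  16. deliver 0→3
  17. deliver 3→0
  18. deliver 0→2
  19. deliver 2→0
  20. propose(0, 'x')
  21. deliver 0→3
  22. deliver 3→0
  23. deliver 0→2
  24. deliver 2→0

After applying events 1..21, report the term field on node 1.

2

e1 timeout(0): 0[cand,t=1,-]
e2 deliver 0→2: 2[foll,t=1,-]
e3 deliver 2→0: ·
e4 deliver 0→1: 1[foll,t=1,-]
e5 deliver 1→0: 0[lead,t=1,-]
e6 deliver 0→3: 3[foll,t=1,-]
e7 deliver 3→0: ·
e8 propose(0,'s'): 0[lead,t=1,s]
e9 deliver 0→2: 2[foll,t=1,s]
e10 deliver 2→0: ·
e11 timeout(1): 1[cand,t=2,-]
e12 deliver 1→2: 2[foll,t=2,s]
e13 deliver 2→1: ·
e14 deliver 0→3: 3[foll,t=1,s]
e15 propose(0,'x'): 0[lead,t=1,s,x]
e16 deliver 0→3: 3[foll,t=1,s,x]
e17 deliver 3→0: ·
e18 deliver 0→2: ·
e19 deliver 2→0: ·
e20 propose(0,'x'): 0[lead,t=1,s,x,x]
e21 deliver 0→3: 3[foll,t=1,s,x,x]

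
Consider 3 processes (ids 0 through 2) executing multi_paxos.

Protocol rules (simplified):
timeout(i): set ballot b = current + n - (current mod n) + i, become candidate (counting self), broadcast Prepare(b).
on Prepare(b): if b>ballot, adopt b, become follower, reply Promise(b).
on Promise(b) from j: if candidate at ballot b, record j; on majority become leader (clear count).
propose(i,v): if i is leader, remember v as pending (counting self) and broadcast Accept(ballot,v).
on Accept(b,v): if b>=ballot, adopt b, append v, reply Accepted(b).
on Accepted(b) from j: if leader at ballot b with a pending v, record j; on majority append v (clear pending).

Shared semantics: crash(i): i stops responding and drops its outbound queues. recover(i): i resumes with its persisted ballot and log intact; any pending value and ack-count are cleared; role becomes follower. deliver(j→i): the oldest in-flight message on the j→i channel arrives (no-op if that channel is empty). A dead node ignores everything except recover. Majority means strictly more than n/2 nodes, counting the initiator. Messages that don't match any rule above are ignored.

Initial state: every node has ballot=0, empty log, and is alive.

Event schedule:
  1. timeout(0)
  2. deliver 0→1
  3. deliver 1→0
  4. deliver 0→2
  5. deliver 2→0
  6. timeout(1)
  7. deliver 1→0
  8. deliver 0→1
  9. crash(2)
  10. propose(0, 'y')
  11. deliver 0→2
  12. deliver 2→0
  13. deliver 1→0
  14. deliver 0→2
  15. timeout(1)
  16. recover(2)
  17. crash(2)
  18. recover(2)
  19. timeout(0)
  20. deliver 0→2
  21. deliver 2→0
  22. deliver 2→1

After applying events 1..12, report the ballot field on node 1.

after 1 — timeout(0): n0:cand/b3/[-]
after 2 — deliver 0→1: n1:foll/b3/[-]
after 3 — deliver 1→0: n0:lead/b3/[-]
after 4 — deliver 0→2: n2:foll/b3/[-]
after 5 — deliver 2→0: ·
after 6 — timeout(1): n1:cand/b7/[-]
after 7 — deliver 1→0: n0:foll/b7/[-]
after 8 — deliver 0→1: n1:lead/b7/[-]
after 9 — crash(2): n2:✗foll/b3/[-]
after 10 — propose(0,'y'): ·
after 11 — deliver 0→2: ·
after 12 — deliver 2→0: ·

7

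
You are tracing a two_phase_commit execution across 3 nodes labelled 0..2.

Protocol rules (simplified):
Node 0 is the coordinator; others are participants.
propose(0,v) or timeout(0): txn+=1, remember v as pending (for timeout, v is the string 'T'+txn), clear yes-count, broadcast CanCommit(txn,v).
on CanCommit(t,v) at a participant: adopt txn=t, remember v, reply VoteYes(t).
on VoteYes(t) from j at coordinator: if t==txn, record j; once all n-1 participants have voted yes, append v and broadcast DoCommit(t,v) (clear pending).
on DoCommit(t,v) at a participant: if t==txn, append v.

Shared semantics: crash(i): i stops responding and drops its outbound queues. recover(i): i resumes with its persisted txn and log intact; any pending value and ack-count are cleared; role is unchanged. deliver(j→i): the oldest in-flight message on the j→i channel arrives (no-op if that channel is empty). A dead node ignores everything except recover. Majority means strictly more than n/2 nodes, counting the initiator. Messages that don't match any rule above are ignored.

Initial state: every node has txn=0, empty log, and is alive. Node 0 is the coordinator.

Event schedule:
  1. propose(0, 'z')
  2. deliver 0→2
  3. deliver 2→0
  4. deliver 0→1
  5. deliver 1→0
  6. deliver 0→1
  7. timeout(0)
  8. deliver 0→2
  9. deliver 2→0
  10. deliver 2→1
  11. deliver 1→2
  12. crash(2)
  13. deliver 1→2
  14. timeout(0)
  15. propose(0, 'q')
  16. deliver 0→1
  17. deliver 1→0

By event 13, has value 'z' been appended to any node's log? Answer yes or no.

yes

1. propose(0,'z'):  <0:coor t1 ->
2. deliver 0→2:  <2:part t1 ->
3. deliver 2→0:  nop
4. deliver 0→1:  <1:part t1 ->
5. deliver 1→0:  <0:coor t1 z>
6. deliver 0→1:  <1:part t1 z>
7. timeout(0):  <0:coor t2 z>
8. deliver 0→2:  <2:part t1 z>
9. deliver 2→0:  nop
10. deliver 2→1:  nop
11. deliver 1→2:  nop
12. crash(2):  <2:✗part t1 z>
13. deliver 1→2:  nop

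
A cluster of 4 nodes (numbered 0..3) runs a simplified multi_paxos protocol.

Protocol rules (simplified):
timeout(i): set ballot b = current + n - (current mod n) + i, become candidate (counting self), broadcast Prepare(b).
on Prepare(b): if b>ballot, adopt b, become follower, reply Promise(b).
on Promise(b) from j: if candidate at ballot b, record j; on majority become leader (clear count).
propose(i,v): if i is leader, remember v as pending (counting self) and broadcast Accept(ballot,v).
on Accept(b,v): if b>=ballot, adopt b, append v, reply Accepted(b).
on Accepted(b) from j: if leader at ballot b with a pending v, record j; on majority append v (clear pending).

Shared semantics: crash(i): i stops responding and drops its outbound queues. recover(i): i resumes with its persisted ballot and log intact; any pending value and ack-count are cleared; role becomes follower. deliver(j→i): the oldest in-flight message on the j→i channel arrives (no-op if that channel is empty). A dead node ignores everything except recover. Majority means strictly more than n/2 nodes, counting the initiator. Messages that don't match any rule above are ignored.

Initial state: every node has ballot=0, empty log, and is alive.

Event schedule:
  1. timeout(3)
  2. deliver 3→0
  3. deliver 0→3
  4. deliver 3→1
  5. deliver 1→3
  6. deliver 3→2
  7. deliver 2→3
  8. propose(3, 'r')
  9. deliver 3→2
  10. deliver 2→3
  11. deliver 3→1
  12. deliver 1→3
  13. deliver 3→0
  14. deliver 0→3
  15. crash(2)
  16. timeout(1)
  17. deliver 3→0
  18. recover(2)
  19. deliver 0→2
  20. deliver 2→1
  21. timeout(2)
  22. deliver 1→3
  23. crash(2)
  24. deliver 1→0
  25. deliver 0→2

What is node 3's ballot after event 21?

7

after 1 — timeout(3): n3:cand/b7/[-]
after 2 — deliver 3→0: n0:foll/b7/[-]
after 3 — deliver 0→3: ·
after 4 — deliver 3→1: n1:foll/b7/[-]
after 5 — deliver 1→3: n3:lead/b7/[-]
after 6 — deliver 3→2: n2:foll/b7/[-]
after 7 — deliver 2→3: ·
after 8 — propose(3,'r'): ·
after 9 — deliver 3→2: n2:foll/b7/[r]
after 10 — deliver 2→3: ·
after 11 — deliver 3→1: n1:foll/b7/[r]
after 12 — deliver 1→3: n3:lead/b7/[r]
after 13 — deliver 3→0: n0:foll/b7/[r]
after 14 — deliver 0→3: ·
after 15 — crash(2): n2:✗foll/b7/[r]
after 16 — timeout(1): n1:cand/b9/[r]
after 17 — deliver 3→0: ·
after 18 — recover(2): n2:foll/b7/[r]
after 19 — deliver 0→2: ·
after 20 — deliver 2→1: ·
after 21 — timeout(2): n2:cand/b10/[r]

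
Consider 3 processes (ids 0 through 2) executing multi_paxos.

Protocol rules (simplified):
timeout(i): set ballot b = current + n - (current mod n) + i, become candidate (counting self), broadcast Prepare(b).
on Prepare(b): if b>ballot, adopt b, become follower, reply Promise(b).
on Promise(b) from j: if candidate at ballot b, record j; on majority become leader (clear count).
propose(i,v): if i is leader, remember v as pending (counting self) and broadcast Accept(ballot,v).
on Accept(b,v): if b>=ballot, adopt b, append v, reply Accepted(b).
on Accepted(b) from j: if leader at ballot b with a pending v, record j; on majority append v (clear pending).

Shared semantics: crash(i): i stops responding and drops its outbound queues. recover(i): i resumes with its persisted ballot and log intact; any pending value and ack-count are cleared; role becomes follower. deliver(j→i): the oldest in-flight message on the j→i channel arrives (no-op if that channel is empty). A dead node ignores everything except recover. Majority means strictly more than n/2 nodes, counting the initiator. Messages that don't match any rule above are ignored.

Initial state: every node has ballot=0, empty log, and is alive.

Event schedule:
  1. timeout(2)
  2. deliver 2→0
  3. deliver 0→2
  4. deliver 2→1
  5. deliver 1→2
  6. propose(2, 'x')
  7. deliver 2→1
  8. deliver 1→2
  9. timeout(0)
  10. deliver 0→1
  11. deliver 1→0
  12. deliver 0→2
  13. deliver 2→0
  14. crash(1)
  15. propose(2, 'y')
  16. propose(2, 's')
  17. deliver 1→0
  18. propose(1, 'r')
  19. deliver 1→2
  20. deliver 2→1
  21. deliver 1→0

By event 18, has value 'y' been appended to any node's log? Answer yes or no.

[1] timeout(2) → N2(cand b5 [-])
[2] deliver 2→0 → N0(foll b5 [-])
[3] deliver 0→2 → N2(lead b5 [-])
[4] deliver 2→1 → N1(foll b5 [-])
[5] deliver 1→2 → ∅
[6] propose(2,'x') → ∅
[7] deliver 2→1 → N1(foll b5 [x])
[8] deliver 1→2 → N2(lead b5 [x])
[9] timeout(0) → N0(cand b6 [-])
[10] deliver 0→1 → N1(foll b6 [x])
[11] deliver 1→0 → N0(lead b6 [-])
[12] deliver 0→2 → N2(foll b6 [x])
[13] deliver 2→0 → ∅
[14] crash(1) → N1(✗foll b6 [x])
[15] propose(2,'y') → ∅
[16] propose(2,'s') → ∅
[17] deliver 1→0 → ∅
[18] propose(1,'r') → ∅

no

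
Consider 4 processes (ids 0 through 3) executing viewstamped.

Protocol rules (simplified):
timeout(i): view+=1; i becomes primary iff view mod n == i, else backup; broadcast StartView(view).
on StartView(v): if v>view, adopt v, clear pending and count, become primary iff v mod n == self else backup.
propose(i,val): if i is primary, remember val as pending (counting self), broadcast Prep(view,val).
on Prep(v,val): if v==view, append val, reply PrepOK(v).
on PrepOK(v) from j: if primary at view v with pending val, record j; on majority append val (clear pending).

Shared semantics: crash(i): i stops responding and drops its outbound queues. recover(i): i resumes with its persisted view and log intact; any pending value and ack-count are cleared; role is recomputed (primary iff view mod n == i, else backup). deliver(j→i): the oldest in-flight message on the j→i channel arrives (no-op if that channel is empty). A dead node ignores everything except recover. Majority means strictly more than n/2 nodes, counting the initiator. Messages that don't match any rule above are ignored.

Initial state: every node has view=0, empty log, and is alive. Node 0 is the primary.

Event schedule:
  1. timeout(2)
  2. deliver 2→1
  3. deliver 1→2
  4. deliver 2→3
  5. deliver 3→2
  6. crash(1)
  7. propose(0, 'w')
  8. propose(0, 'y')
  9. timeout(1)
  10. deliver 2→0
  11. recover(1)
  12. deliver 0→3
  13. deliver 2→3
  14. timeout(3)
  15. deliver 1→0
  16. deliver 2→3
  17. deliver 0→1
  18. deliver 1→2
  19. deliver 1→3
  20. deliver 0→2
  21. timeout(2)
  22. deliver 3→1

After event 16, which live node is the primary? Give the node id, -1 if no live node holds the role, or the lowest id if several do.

1

after 1 — timeout(2): n2:back/v1/[-]
after 2 — deliver 2→1: n1:prim/v1/[-]
after 3 — deliver 1→2: ·
after 4 — deliver 2→3: n3:back/v1/[-]
after 5 — deliver 3→2: ·
after 6 — crash(1): n1:✗prim/v1/[-]
after 7 — propose(0,'w'): ·
after 8 — propose(0,'y'): ·
after 9 — timeout(1): ·
after 10 — deliver 2→0: n0:back/v1/[-]
after 11 — recover(1): n1:prim/v1/[-]
after 12 — deliver 0→3: ·
after 13 — deliver 2→3: ·
after 14 — timeout(3): n3:back/v2/[-]
after 15 — deliver 1→0: ·
after 16 — deliver 2→3: ·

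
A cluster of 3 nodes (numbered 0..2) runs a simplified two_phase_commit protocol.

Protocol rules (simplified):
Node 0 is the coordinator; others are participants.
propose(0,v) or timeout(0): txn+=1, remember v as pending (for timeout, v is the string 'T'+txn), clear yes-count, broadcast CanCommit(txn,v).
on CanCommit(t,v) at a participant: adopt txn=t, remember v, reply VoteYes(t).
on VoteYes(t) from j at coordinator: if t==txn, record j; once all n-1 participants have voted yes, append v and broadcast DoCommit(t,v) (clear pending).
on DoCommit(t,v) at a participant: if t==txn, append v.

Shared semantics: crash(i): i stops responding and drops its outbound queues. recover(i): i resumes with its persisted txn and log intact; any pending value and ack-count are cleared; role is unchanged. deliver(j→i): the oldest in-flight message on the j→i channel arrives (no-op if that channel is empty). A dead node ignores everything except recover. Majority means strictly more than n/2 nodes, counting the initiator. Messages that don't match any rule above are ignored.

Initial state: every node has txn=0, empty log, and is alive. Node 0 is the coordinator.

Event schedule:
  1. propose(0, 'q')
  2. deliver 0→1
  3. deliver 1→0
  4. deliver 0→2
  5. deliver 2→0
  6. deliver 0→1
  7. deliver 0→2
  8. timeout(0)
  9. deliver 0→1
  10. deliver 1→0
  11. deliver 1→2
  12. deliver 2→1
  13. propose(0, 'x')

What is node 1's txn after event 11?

[1] propose(0,'q') → N0(coor t1 [-])
[2] deliver 0→1 → N1(part t1 [-])
[3] deliver 1→0 → ∅
[4] deliver 0→2 → N2(part t1 [-])
[5] deliver 2→0 → N0(coor t1 [q])
[6] deliver 0→1 → N1(part t1 [q])
[7] deliver 0→2 → N2(part t1 [q])
[8] timeout(0) → N0(coor t2 [q])
[9] deliver 0→1 → N1(part t2 [q])
[10] deliver 1→0 → ∅
[11] deliver 1→2 → ∅

2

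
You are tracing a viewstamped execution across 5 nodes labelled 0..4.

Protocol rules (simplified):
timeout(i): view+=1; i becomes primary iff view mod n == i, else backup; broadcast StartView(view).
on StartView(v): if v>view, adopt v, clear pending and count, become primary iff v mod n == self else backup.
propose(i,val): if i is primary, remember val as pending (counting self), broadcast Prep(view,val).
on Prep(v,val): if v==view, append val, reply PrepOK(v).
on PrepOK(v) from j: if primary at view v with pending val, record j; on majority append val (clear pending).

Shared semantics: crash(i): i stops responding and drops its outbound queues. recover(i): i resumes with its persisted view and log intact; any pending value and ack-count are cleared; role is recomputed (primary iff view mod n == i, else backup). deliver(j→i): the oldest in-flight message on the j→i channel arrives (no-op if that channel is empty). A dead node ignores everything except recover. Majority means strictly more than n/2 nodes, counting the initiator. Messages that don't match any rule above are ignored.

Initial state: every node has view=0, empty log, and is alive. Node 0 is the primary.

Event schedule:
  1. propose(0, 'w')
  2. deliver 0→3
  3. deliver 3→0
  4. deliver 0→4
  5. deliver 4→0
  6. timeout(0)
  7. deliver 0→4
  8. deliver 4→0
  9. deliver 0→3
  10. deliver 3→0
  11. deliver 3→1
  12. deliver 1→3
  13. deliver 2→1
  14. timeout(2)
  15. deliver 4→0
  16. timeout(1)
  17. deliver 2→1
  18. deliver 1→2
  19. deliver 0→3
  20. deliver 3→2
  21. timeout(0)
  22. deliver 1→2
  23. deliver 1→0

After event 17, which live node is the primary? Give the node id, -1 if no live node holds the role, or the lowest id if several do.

1

step 1 propose(0,'w'): —
step 2 deliver 0→3: 3={back,v=0,log=w}
step 3 deliver 3→0: —
step 4 deliver 0→4: 4={back,v=0,log=w}
step 5 deliver 4→0: 0={prim,v=0,log=w}
step 6 timeout(0): 0={back,v=1,log=w}
step 7 deliver 0→4: 4={back,v=1,log=w}
step 8 deliver 4→0: —
step 9 deliver 0→3: 3={back,v=1,log=w}
step 10 deliver 3→0: —
step 11 deliver 3→1: —
step 12 deliver 1→3: —
step 13 deliver 2→1: —
step 14 timeout(2): 2={back,v=1,log=-}
step 15 deliver 4→0: —
step 16 timeout(1): 1={prim,v=1,log=-}
step 17 deliver 2→1: —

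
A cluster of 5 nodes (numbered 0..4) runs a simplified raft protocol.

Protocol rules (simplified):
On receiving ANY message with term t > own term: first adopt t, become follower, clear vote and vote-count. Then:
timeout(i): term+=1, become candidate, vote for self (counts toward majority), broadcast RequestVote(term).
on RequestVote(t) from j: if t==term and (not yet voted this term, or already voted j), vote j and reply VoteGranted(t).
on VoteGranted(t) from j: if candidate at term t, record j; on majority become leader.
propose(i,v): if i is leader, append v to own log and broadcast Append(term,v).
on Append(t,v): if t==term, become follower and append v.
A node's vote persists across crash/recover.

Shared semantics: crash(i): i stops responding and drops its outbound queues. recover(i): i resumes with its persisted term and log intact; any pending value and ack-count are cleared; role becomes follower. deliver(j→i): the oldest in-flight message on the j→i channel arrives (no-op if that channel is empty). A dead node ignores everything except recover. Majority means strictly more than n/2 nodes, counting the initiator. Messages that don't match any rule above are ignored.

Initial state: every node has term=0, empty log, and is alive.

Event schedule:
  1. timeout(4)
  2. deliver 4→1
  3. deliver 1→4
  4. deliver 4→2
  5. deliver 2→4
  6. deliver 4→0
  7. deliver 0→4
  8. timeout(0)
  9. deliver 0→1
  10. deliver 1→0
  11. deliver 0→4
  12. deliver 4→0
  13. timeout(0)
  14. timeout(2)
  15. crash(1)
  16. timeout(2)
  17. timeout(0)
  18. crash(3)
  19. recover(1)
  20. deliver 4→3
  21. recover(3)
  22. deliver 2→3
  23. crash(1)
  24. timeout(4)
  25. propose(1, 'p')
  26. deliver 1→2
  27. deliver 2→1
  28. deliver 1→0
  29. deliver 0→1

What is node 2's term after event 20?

e1 timeout(4): 4[cand,t=1,-]
e2 deliver 4→1: 1[foll,t=1,-]
e3 deliver 1→4: ·
e4 deliver 4→2: 2[foll,t=1,-]
e5 deliver 2→4: 4[lead,t=1,-]
e6 deliver 4→0: 0[foll,t=1,-]
e7 deliver 0→4: ·
e8 timeout(0): 0[cand,t=2,-]
e9 deliver 0→1: 1[foll,t=2,-]
e10 deliver 1→0: ·
e11 deliver 0→4: 4[foll,t=2,-]
e12 deliver 4→0: 0[lead,t=2,-]
e13 timeout(0): 0[cand,t=3,-]
e14 timeout(2): 2[cand,t=2,-]
e15 crash(1): 1[✗foll,t=2,-]
e16 timeout(2): 2[cand,t=3,-]
e17 timeout(0): 0[cand,t=4,-]
e18 crash(3): 3[✗foll,t=0,-]
e19 recover(1): 1[foll,t=2,-]
e20 deliver 4→3: ·

3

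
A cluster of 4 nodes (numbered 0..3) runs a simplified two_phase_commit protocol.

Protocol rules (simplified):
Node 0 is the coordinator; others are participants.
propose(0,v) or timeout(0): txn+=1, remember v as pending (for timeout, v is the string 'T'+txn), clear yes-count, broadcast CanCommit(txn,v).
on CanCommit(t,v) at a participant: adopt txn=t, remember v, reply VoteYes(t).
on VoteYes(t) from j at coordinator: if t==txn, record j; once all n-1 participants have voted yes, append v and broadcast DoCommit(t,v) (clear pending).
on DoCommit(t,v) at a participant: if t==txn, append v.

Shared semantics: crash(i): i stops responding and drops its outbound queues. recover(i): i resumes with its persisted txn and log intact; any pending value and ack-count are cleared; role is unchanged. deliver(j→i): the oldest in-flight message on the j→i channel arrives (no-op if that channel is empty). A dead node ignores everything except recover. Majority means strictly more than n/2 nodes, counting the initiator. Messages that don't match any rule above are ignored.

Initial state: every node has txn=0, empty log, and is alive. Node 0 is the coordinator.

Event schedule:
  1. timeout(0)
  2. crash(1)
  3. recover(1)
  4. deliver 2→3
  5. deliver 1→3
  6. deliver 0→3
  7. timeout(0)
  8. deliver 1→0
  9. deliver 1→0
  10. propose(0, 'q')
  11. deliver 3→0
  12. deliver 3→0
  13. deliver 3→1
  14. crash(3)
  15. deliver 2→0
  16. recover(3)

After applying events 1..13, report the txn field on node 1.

0

[1] timeout(0) → N0(coor t1 [-])
[2] crash(1) → N1(✗part t0 [-])
[3] recover(1) → N1(part t0 [-])
[4] deliver 2→3 → ∅
[5] deliver 1→3 → ∅
[6] deliver 0→3 → N3(part t1 [-])
[7] timeout(0) → N0(coor t2 [-])
[8] deliver 1→0 → ∅
[9] deliver 1→0 → ∅
[10] propose(0,'q') → N0(coor t3 [-])
[11] deliver 3→0 → ∅
[12] deliver 3→0 → ∅
[13] deliver 3→1 → ∅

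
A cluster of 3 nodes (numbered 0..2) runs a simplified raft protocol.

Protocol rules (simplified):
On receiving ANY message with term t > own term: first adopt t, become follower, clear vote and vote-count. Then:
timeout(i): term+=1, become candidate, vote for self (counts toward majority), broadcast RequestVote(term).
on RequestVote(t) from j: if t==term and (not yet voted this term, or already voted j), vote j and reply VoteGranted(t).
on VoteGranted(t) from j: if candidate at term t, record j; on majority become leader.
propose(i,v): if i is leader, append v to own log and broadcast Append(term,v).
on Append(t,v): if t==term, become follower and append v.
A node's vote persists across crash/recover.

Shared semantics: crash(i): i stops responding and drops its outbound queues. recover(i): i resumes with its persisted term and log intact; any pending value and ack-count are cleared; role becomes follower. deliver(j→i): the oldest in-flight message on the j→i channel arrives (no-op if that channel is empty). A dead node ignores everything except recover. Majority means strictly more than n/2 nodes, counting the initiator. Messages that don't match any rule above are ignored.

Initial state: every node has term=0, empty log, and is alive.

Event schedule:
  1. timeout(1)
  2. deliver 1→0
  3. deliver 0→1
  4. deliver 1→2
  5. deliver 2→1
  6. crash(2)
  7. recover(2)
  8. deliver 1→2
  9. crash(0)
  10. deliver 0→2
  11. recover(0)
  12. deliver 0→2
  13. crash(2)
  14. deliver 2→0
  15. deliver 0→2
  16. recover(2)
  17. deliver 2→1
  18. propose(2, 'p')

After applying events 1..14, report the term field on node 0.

step 1 timeout(1): 1={cand,t=1,log=-}
step 2 deliver 1→0: 0={foll,t=1,log=-}
step 3 deliver 0→1: 1={lead,t=1,log=-}
step 4 deliver 1→2: 2={foll,t=1,log=-}
step 5 deliver 2→1: —
step 6 crash(2): 2={✗foll,t=1,log=-}
step 7 recover(2): 2={foll,t=1,log=-}
step 8 deliver 1→2: —
step 9 crash(0): 0={✗foll,t=1,log=-}
step 10 deliver 0→2: —
step 11 recover(0): 0={foll,t=1,log=-}
step 12 deliver 0→2: —
step 13 crash(2): 2={✗foll,t=1,log=-}
step 14 deliver 2→0: —

1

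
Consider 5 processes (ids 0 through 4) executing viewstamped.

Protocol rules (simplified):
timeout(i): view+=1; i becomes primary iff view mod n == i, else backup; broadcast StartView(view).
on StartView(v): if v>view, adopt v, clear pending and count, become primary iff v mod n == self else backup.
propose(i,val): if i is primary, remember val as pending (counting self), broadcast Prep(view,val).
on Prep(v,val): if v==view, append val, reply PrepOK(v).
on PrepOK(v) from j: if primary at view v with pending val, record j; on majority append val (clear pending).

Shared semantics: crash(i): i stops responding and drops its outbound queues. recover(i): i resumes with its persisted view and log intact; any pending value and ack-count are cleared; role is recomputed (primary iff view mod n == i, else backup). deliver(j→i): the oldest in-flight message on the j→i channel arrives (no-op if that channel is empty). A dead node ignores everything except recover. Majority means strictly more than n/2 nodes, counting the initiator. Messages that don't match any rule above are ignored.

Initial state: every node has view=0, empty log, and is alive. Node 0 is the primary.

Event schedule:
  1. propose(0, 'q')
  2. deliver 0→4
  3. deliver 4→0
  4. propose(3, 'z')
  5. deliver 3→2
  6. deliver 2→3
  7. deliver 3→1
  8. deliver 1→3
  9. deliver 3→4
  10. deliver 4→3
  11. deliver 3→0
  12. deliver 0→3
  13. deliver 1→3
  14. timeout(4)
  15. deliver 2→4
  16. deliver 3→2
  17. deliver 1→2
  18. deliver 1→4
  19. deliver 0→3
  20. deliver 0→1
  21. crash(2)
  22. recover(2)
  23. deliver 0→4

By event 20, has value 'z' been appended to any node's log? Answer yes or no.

no

e1 propose(0,'q'): ·
e2 deliver 0→4: 4[back,v=0,q]
e3 deliver 4→0: ·
e4 propose(3,'z'): ·
e5 deliver 3→2: ·
e6 deliver 2→3: ·
e7 deliver 3→1: ·
e8 deliver 1→3: ·
e9 deliver 3→4: ·
e10 deliver 4→3: ·
e11 deliver 3→0: ·
e12 deliver 0→3: 3[back,v=0,q]
e13 deliver 1→3: ·
e14 timeout(4): 4[back,v=1,q]
e15 deliver 2→4: ·
e16 deliver 3→2: ·
e17 deliver 1→2: ·
e18 deliver 1→4: ·
e19 deliver 0→3: ·
e20 deliver 0→1: 1[back,v=0,q]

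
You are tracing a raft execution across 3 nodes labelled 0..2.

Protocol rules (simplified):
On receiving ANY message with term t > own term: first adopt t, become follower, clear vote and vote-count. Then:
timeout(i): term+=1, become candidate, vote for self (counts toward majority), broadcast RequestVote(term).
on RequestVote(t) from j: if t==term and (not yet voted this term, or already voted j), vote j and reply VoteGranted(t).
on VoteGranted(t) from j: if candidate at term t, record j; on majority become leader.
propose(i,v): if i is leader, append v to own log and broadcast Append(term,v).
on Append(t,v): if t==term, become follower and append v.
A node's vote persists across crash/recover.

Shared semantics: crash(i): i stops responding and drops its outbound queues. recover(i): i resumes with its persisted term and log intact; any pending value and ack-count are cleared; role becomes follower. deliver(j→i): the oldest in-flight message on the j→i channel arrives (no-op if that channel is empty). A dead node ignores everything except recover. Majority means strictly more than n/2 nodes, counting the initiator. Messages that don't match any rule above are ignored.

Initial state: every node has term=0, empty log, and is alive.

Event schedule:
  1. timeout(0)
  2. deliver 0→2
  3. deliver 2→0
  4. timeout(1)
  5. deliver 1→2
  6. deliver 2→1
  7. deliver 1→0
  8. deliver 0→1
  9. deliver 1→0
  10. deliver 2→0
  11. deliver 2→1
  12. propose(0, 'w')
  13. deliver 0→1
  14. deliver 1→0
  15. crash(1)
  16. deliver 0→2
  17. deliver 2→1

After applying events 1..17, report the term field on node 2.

1

1. timeout(0):  <0:cand t1 ->
2. deliver 0→2:  <2:foll t1 ->
3. deliver 2→0:  <0:lead t1 ->
4. timeout(1):  <1:cand t1 ->
5. deliver 1→2:  nop
6. deliver 2→1:  nop
7. deliver 1→0:  nop
8. deliver 0→1:  nop
9. deliver 1→0:  nop
10. deliver 2→0:  nop
11. deliver 2→1:  nop
12. propose(0,'w'):  <0:lead t1 w>
13. deliver 0→1:  <1:foll t1 w>
14. deliver 1→0:  nop
15. crash(1):  <1:✗foll t1 w>
16. deliver 0→2:  <2:foll t1 w>
17. deliver 2→1:  nop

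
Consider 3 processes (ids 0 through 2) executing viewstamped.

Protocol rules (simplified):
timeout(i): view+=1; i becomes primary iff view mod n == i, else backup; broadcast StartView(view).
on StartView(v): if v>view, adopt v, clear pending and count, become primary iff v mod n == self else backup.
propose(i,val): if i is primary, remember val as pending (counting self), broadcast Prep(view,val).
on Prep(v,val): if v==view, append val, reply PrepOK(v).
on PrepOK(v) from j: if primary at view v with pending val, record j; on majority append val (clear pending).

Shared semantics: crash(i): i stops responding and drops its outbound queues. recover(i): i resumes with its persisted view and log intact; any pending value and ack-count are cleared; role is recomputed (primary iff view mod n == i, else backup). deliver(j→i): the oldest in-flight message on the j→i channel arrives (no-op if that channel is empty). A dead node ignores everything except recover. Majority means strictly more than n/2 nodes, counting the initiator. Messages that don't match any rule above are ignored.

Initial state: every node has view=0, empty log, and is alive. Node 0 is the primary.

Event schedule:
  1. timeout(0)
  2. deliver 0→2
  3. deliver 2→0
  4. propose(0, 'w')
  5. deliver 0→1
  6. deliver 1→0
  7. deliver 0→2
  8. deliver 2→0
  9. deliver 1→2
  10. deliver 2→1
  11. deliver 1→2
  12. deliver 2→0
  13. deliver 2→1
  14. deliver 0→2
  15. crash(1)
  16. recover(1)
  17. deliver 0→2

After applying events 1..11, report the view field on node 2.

1

e1 timeout(0): 0[back,v=1,-]
e2 deliver 0→2: 2[back,v=1,-]
e3 deliver 2→0: ·
e4 propose(0,'w'): ·
e5 deliver 0→1: 1[prim,v=1,-]
e6 deliver 1→0: ·
e7 deliver 0→2: ·
e8 deliver 2→0: ·
e9 deliver 1→2: ·
e10 deliver 2→1: ·
e11 deliver 1→2: ·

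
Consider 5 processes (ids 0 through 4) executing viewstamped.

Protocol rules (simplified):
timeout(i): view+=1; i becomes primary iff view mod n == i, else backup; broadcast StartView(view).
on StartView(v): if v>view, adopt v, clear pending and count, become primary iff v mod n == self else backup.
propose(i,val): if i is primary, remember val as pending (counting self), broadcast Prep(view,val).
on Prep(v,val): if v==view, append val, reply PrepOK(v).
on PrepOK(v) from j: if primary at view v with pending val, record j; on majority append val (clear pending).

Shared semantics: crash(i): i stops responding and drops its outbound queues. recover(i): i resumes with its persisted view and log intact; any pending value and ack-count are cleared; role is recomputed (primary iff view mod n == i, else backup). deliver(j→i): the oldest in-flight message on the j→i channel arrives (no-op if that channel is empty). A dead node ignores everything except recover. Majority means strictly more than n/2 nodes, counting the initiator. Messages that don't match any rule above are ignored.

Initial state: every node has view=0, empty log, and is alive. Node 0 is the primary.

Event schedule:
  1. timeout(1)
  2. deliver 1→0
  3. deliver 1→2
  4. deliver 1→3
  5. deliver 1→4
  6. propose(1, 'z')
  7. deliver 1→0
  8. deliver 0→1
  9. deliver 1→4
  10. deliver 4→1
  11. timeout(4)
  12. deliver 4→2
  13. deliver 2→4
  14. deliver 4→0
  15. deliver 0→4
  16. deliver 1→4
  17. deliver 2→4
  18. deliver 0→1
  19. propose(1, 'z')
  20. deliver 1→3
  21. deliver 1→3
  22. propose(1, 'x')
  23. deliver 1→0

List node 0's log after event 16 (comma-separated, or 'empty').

after 1 — timeout(1): n1:prim/v1/[-]
after 2 — deliver 1→0: n0:back/v1/[-]
after 3 — deliver 1→2: n2:back/v1/[-]
after 4 — deliver 1→3: n3:back/v1/[-]
after 5 — deliver 1→4: n4:back/v1/[-]
after 6 — propose(1,'z'): ·
after 7 — deliver 1→0: n0:back/v1/[z]
after 8 — deliver 0→1: ·
after 9 — deliver 1→4: n4:back/v1/[z]
after 10 — deliver 4→1: n1:prim/v1/[z]
after 11 — timeout(4): n4:back/v2/[z]
after 12 — deliver 4→2: n2:prim/v2/[-]
after 13 — deliver 2→4: ·
after 14 — deliver 4→0: n0:back/v2/[z]
after 15 — deliver 0→4: ·
after 16 — deliver 1→4: ·

z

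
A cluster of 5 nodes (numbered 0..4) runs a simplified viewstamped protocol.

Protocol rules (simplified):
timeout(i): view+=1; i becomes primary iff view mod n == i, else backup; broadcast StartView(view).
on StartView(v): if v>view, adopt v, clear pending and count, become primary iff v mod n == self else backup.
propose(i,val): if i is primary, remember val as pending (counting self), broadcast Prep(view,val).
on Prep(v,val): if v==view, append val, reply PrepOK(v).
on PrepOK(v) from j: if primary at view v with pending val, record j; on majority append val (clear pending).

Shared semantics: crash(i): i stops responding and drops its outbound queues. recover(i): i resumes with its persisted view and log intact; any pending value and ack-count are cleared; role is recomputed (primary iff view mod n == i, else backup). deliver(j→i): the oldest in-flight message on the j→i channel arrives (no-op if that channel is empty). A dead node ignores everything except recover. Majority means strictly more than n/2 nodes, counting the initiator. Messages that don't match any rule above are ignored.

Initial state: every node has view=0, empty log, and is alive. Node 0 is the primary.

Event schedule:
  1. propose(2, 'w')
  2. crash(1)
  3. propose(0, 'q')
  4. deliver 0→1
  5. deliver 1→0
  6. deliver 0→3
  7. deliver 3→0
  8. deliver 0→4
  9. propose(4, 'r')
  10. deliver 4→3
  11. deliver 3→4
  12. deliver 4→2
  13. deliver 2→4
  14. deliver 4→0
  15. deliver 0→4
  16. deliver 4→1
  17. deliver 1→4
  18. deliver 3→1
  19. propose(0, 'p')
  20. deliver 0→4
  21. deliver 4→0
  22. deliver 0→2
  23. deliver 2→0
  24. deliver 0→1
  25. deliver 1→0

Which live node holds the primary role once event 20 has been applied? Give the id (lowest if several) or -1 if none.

0

step 1 propose(2,'w'): —
step 2 crash(1): 1={✗back,v=0,log=-}
step 3 propose(0,'q'): —
step 4 deliver 0→1: —
step 5 deliver 1→0: —
step 6 deliver 0→3: 3={back,v=0,log=q}
step 7 deliver 3→0: —
step 8 deliver 0→4: 4={back,v=0,log=q}
step 9 propose(4,'r'): —
step 10 deliver 4→3: —
step 11 deliver 3→4: —
step 12 deliver 4→2: —
step 13 deliver 2→4: —
step 14 deliver 4→0: 0={prim,v=0,log=q}
step 15 deliver 0→4: —
step 16 deliver 4→1: —
step 17 deliver 1→4: —
step 18 deliver 3→1: —
step 19 propose(0,'p'): —
step 20 deliver 0→4: 4={back,v=0,log=q,p}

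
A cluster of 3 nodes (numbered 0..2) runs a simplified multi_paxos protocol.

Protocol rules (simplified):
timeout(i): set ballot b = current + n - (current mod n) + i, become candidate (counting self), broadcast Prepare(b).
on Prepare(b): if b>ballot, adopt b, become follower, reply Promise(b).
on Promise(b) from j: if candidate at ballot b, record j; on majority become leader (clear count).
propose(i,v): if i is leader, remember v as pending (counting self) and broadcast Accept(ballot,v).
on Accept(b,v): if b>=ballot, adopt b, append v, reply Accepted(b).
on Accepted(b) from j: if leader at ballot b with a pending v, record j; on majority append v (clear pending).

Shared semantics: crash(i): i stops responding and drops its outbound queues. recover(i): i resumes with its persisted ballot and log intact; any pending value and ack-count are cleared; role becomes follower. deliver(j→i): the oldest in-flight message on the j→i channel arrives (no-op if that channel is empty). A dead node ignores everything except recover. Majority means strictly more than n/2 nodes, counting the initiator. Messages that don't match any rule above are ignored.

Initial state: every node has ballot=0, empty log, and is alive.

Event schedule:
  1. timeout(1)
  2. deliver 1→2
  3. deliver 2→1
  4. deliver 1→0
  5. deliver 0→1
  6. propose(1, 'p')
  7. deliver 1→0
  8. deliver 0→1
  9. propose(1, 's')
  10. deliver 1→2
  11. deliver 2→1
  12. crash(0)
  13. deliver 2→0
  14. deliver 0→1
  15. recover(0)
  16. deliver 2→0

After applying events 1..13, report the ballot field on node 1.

4

after 1 — timeout(1): n1:cand/b4/[-]
after 2 — deliver 1→2: n2:foll/b4/[-]
after 3 — deliver 2→1: n1:lead/b4/[-]
after 4 — deliver 1→0: n0:foll/b4/[-]
after 5 — deliver 0→1: ·
after 6 — propose(1,'p'): ·
after 7 — deliver 1→0: n0:foll/b4/[p]
after 8 — deliver 0→1: n1:lead/b4/[p]
after 9 — propose(1,'s'): ·
after 10 — deliver 1→2: n2:foll/b4/[p]
after 11 — deliver 2→1: n1:lead/b4/[p,s]
after 12 — crash(0): n0:✗foll/b4/[p]
after 13 — deliver 2→0: ·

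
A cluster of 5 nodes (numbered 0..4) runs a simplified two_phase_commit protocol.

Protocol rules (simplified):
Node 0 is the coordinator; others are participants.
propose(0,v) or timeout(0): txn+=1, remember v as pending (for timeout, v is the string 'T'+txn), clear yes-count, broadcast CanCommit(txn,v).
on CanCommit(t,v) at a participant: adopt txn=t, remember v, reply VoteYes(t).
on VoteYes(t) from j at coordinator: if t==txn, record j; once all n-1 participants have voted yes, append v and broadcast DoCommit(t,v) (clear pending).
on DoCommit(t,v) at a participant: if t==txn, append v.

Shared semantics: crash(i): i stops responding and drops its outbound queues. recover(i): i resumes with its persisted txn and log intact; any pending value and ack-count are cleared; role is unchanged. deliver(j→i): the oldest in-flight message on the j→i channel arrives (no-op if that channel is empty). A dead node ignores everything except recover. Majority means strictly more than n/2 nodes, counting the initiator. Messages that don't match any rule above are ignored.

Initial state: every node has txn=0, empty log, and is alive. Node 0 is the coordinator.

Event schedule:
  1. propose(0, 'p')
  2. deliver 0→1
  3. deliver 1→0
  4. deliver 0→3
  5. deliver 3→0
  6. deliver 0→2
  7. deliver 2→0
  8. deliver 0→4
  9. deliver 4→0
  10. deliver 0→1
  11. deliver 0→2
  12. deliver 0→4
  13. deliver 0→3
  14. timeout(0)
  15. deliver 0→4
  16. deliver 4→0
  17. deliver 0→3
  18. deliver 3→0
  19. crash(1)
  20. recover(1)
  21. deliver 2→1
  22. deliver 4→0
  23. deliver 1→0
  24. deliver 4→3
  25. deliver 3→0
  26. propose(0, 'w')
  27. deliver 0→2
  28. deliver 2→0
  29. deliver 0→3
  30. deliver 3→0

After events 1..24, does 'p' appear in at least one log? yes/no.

after 1 — propose(0,'p'): n0:coor/t1/[-]
after 2 — deliver 0→1: n1:part/t1/[-]
after 3 — deliver 1→0: ·
after 4 — deliver 0→3: n3:part/t1/[-]
after 5 — deliver 3→0: ·
after 6 — deliver 0→2: n2:part/t1/[-]
after 7 — deliver 2→0: ·
after 8 — deliver 0→4: n4:part/t1/[-]
after 9 — deliver 4→0: n0:coor/t1/[p]
after 10 — deliver 0→1: n1:part/t1/[p]
after 11 — deliver 0→2: n2:part/t1/[p]
after 12 — deliver 0→4: n4:part/t1/[p]
after 13 — deliver 0→3: n3:part/t1/[p]
after 14 — timeout(0): n0:coor/t2/[p]
after 15 — deliver 0→4: n4:part/t2/[p]
after 16 — deliver 4→0: ·
after 17 — deliver 0→3: n3:part/t2/[p]
after 18 — deliver 3→0: ·
after 19 — crash(1): n1:✗part/t1/[p]
after 20 — recover(1): n1:part/t1/[p]
after 21 — deliver 2→1: ·
after 22 — deliver 4→0: ·
after 23 — deliver 1→0: ·
after 24 — deliver 4→3: ·

yes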